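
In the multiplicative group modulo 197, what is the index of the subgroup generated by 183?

49

Since 183 ∈ (Z/197Z)^×, its order divides φ(197) = 197 − 1 = 196 = 2^2 · 7^2.
Divisors of 196: 1, 2, 4, 7, 14, 28, 49, 98, 196.
Test each divisor d:
183^1 ≡ 183
183^2 ≡ 196
183^4 ≡ 1
The order of 183 is 4, so the subgroup it generates has 4 elements.
[(Z/197Z)^× : ⟨183⟩] = 196/4 = 49.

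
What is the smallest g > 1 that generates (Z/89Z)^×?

3

φ(89) = 89 − 1 = 88 = 2^3 · 11.
Test candidates g = 2, 3, … against the prime factors q ∈ {2, 11} of φ(89): g is a generator iff g^(88/q) ≢ 1 for every such q.
g = 2: 2^44 ≡ 1 — hits 1, so not a primitive root.
g = 3: 3^44 ≡ 88; 3^8 ≡ 64 — none is 1, so 3 is a primitive root.
So 3 is the smallest generator of (Z/89Z)^×.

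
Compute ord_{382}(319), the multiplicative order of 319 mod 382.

95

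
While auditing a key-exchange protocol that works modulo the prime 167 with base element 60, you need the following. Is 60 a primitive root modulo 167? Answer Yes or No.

φ(167) = 167 − 1 = 166 = 2 · 83.
An element g generates (Z/167Z)^× iff g^(166/q) ≢ 1 (mod 167) for each prime q ∈ {2, 83}.
60^83 ≡ 166 (mod 167)  [q = 2: ≢ 1 ✓]
60^2 ≡ 93 (mod 167)  [q = 83: ≢ 1 ✓]
All checks pass, so 60 has order 166 and is a primitive root modulo 167.

Yes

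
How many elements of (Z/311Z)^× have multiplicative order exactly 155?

120

φ(311) = 311 − 1 = 310 = 2 · 5 · 31.
Since (Z/311Z)^× is cyclic of order 310, the number of elements of order d is φ(d) when d | 310 and 0 otherwise.
155 = 5 · 31 divides 310, and φ(155) = 120.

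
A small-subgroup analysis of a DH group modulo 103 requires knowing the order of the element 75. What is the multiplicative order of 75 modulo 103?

102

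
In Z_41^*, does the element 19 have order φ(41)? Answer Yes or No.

Yes

φ(41) = 41 − 1 = 40 = 2^3 · 5.
An element g generates (Z/41Z)^× iff g^(40/q) ≢ 1 (mod 41) for each prime q ∈ {2, 5}.
19^20 ≡ 40 (mod 41)  [q = 2: ≢ 1 ✓]
19^8 ≡ 37 (mod 41)  [q = 5: ≢ 1 ✓]
All checks pass, so 19 has order 40 and is a primitive root modulo 41.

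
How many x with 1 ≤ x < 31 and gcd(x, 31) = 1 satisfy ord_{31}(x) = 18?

0

φ(31) = 31 − 1 = 30 = 2 · 3 · 5.
Since (Z/31Z)^× is cyclic of order 30, the number of elements of order d is φ(d) when d | 30 and 0 otherwise.
Here 30 is not a multiple of 18, so there are no elements of order 18.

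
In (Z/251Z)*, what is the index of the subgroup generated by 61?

ord(61) | φ(251) = 251 − 1 = 250 = 2 · 5^3.
Divisors of 250: 1, 2, 5, 10, 25, 50, 125, 250.
Test each divisor d:
61^1 ≡ 61 (mod 251)
61^2 ≡ 207 (mod 251)
61^5 ≡ 126 (mod 251)
61^10 ≡ 63 (mod 251)
61^25 ≡ 102 (mod 251)
61^50 ≡ 113 (mod 251)
61^125 ≡ 250 (mod 251)
61^250 ≡ 1 (mod 251) ✓
So ord_251(61) = 250, hence |⟨61⟩| = 250.
Index = |(Z/251Z)^×| / |⟨61⟩| = 250 / 250 = 1.

1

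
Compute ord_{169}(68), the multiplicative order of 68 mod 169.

39

By Lagrange's theorem, ord_169(68) divides φ(169) = φ(13^2) = 13·(13−1) = 156 = 2^2 · 3 · 13.
Divisors of 156: 1, 2, 3, 4, 6, 12, 13, 26, 39, 52, 78, 156.
Evaluate successive powers at the divisors of 156:
68^1 ≡ 68 (mod 169)
68^2 ≡ 61 (mod 169)
68^3 ≡ 92 (mod 169)
68^4 ≡ 3 (mod 169)
68^6 ≡ 14 (mod 169)
68^12 ≡ 27 (mod 169)
68^13 ≡ 146 (mod 169)
68^26 ≡ 22 (mod 169)
68^39 ≡ 1 (mod 169) ✓
So ord_169(68) = 39.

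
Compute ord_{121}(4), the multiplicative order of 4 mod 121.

55

The order of 4 must divide φ(121) = φ(11^2) = 11·(11−1) = 110 = 2 · 5 · 11.
Divisors of 110: 1, 2, 5, 10, 11, 22, 55, 110.
Compute 4^d (mod 121) for the divisors d until we hit 1:
4^1 ≡ 4 (mod 121)
4^2 ≡ 16 (mod 121)
4^5 ≡ 56 (mod 121)
4^10 ≡ 111 (mod 121)
4^11 ≡ 81 (mod 121)
4^22 ≡ 27 (mod 121)
4^55 ≡ 1 (mod 121) ✓
Hence ord(4) = 55.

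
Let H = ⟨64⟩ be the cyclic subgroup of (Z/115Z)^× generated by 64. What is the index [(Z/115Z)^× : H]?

By Lagrange's theorem, ord_115(64) divides φ(115) = φ(5·23) = (5−1)·(23−1) = 4·22 = 88 = 2^3 · 11.
Divisors of 88: 1, 2, 4, 8, 11, 22, 44, 88.
Check 64^d mod 115 for each divisor in increasing order:
64^1 ≡ 64 (mod 115)
64^2 ≡ 71 (mod 115)
64^4 ≡ 96 (mod 115)
64^8 ≡ 16 (mod 115)
64^11 ≡ 24 (mod 115)
64^22 ≡ 1 (mod 115) ✓
So ord_115(64) = 22, hence |⟨64⟩| = 22.
[(Z/115Z)^× : ⟨64⟩] = 88/22 = 4.

4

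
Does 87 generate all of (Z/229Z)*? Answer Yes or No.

Yes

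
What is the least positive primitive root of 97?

5

φ(97) = 97 − 1 = 96 = 2^5 · 3.
Test candidates g = 2, 3, … against the prime factors q ∈ {2, 3} of φ(97): g is a generator iff g^(96/q) ≢ 1 for every such q.
g = 2: 2^48 ≡ 1 — hits 1, so not a primitive root.
g = 3: 3^48 ≡ 1 — hits 1, so not a primitive root.
g = 4: 4^48 ≡ 1 — hits 1, so not a primitive root.
g = 5: 5^48 ≡ 96; 5^32 ≡ 35 — none is 1, so 5 is a primitive root.
Hence the least primitive root of 97 is 5.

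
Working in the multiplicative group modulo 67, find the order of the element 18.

66

By Lagrange's theorem, ord_67(18) divides φ(67) = 67 − 1 = 66 = 2 · 3 · 11.
Divisors of 66: 1, 2, 3, 6, 11, 22, 33, 66.
Compute 18^d (mod 67) for the divisors d until we hit 1:
18^1 ≡ 18 (mod 67)
18^2 ≡ 56 (mod 67)
18^3 ≡ 3 (mod 67)
18^6 ≡ 9 (mod 67)
18^11 ≡ 38 (mod 67)
18^22 ≡ 37 (mod 67)
18^33 ≡ 66 (mod 67)
18^66 ≡ 1 (mod 67) ✓
So ord_67(18) = 66.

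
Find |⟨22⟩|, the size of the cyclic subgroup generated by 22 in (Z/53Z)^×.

52

ord(22) | φ(53) = 53 − 1 = 52 = 2^2 · 13.
Divisors of 52: 1, 2, 4, 13, 26, 52.
Compute 22^d (mod 53) for the divisors d until we hit 1:
22^1 ≡ 22
22^2 ≡ 7
22^4 ≡ 49
22^13 ≡ 23
22^26 ≡ 52
22^52 ≡ 1
The smallest such exponent is 52, so the order of 22 is 52.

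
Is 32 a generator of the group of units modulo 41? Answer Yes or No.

No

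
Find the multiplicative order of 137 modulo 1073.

84

ord(137) | φ(1073) = φ(29·37) = (29−1)·(37−1) = 28·36 = 1008 = 2^4 · 3^2 · 7.
Divisors of 1008: 1, 2, 3, 4, 6, 7, 8, 9, 12, 14, 16, 18, 21, 24, 28, 36, 42, 48, 56, 63, 72, 84, 112, 126, 144, 168, 252, 336, 504, 1008.
Check 137^d mod 1073 for each divisor in increasing order:
137^1 ≡ 137 (mod 1073)
137^2 ≡ 528 (mod 1073)
137^3 ≡ 445 (mod 1073)
137^4 ≡ 877 (mod 1073)
137^6 ≡ 593 (mod 1073)
137^7 ≡ 766 (mod 1073)
137^8 ≡ 861 (mod 1073)
137^9 ≡ 1000 (mod 1073)
137^12 ≡ 778 (mod 1073)
137^14 ≡ 898 (mod 1073)
137^16 ≡ 951 (mod 1073)
137^18 ≡ 1037 (mod 1073)
137^21 ≡ 75 (mod 1073)
137^24 ≡ 112 (mod 1073)
137^28 ≡ 581 (mod 1073)
137^36 ≡ 223 (mod 1073)
137^42 ≡ 260 (mod 1073)
137^48 ≡ 741 (mod 1073)
137^56 ≡ 639 (mod 1073)
137^63 ≡ 186 (mod 1073)
137^72 ≡ 371 (mod 1073)
137^84 ≡ 1 (mod 1073) ✓
Therefore the multiplicative order of 137 modulo 1073 is 84.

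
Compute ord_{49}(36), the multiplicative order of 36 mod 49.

7

Since 36 ∈ (Z/49Z)^×, its order divides φ(49) = φ(7^2) = 7·(7−1) = 42 = 2 · 3 · 7.
Divisors of 42: 1, 2, 3, 6, 7, 14, 21, 42.
Test each divisor d:
36^1 ≡ 36 (mod 49)
36^2 ≡ 22 (mod 49)
36^3 ≡ 8 (mod 49)
36^6 ≡ 15 (mod 49)
36^7 ≡ 1 (mod 49) ✓
The smallest such exponent is 7, so the order of 36 is 7.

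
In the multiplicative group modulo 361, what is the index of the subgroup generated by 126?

The order of 126 must divide φ(361) = φ(19^2) = 19·(19−1) = 342 = 2 · 3^2 · 19.
Divisors of 342: 1, 2, 3, 6, 9, 18, 19, 38, 57, 114, 171, 342.
Test each divisor d:
126^1 ≡ 126
126^2 ≡ 353
126^3 ≡ 75
126^6 ≡ 210
126^9 ≡ 227
126^18 ≡ 267
126^19 ≡ 69
126^38 ≡ 68
126^57 ≡ 360
126^114 ≡ 1
Thus |⟨126⟩| = ord(126) = 114.
Index = |(Z/361Z)^×| / |⟨126⟩| = 342 / 114 = 3.

3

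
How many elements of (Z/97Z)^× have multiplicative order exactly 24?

φ(97) = 97 − 1 = 96 = 2^5 · 3.
Since (Z/97Z)^× is cyclic of order 96, the number of elements of order d is φ(d) when d | 96 and 0 otherwise.
24 = 2^3 · 3 divides 96, and φ(24) = 8.

8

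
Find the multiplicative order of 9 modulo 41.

The order of 9 must divide φ(41) = 41 − 1 = 40 = 2^3 · 5.
Divisors of 40: 1, 2, 4, 5, 8, 10, 20, 40.
Check 9^d mod 41 for each divisor in increasing order:
9^1 ≡ 9 (mod 41)
9^2 ≡ 40 (mod 41)
9^4 ≡ 1 (mod 41) ✓
Therefore the multiplicative order of 9 modulo 41 is 4.

4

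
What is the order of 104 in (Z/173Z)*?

172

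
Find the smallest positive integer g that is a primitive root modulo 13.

φ(13) = 13 − 1 = 12 = 2^2 · 3.
g is a primitive root iff g^(12/q) ≢ 1 (mod 13) for each prime q ∈ {2, 3}.
g = 2: 2^6 ≡ 12; 2^4 ≡ 3 — none is 1, so 2 is a primitive root.
So 2 is the smallest generator of (Z/13Z)^×.

2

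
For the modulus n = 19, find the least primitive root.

φ(19) = 19 − 1 = 18 = 2 · 3^2.
g is a primitive root iff g^(18/q) ≢ 1 (mod 19) for each prime q ∈ {2, 3}.
g = 2: 2^9 ≡ 18; 2^6 ≡ 7 — none is 1, so 2 is a primitive root.
Hence the least primitive root of 19 is 2.

2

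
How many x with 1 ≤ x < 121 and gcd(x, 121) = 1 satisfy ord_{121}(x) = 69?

0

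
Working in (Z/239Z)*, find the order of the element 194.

Since 194 ∈ (Z/239Z)^×, its order divides φ(239) = 239 − 1 = 238 = 2 · 7 · 17.
Divisors of 238: 1, 2, 7, 14, 17, 34, 119, 238.
Test each divisor d:
194^1 ≡ 194 (mod 239)
194^2 ≡ 113 (mod 239)
194^7 ≡ 199 (mod 239)
194^14 ≡ 166 (mod 239)
194^17 ≡ 38 (mod 239)
194^34 ≡ 10 (mod 239)
194^119 ≡ 238 (mod 239)
194^238 ≡ 1 (mod 239) ✓
Hence ord(194) = 238.

238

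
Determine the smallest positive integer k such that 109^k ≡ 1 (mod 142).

35

Since 109 ∈ (Z/142Z)^×, its order divides φ(142) = φ(2)·φ(71) = 1·70 = 70 = 2 · 5 · 7.
Divisors of 70: 1, 2, 5, 7, 10, 14, 35, 70.
Check 109^d mod 142 for each divisor in increasing order:
109^1 ≡ 109 (mod 142)
109^2 ≡ 95 (mod 142)
109^5 ≡ 91 (mod 142)
109^7 ≡ 125 (mod 142)
109^10 ≡ 45 (mod 142)
109^14 ≡ 5 (mod 142)
109^35 ≡ 1 (mod 142) ✓
The smallest such exponent is 35, so the order of 109 is 35.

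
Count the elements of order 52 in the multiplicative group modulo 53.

24

φ(53) = 53 − 1 = 52 = 2^2 · 13.
In a cyclic group of order 52, there are φ(d) elements of order d for each divisor d of 52, and zero for non-divisors.
52 = 2^2 · 13 divides 52, and φ(52) = 24.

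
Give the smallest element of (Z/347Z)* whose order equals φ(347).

2

φ(347) = 347 − 1 = 346 = 2 · 173.
Test candidates g = 2, 3, … against the prime factors q ∈ {2, 173} of φ(347): g is a generator iff g^(346/q) ≢ 1 for every such q.
g = 2: 2^173 ≡ 346; 2^2 ≡ 4 — none is 1, so 2 is a primitive root.
Hence the least primitive root of 347 is 2.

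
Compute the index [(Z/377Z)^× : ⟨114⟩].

4

Since 114 ∈ (Z/377Z)^×, its order divides φ(377) = φ(13·29) = (13−1)·(29−1) = 12·28 = 336 = 2^4 · 3 · 7.
Divisors of 336: 1, 2, 3, 4, 6, 7, 8, 12, 14, 16, 21, 24, 28, 42, 48, 56, 84, 112, 168, 336.
Compute 114^d (mod 377) for the divisors d until we hit 1:
114^1 ≡ 114 (mod 377)
114^2 ≡ 178 (mod 377)
114^3 ≡ 311 (mod 377)
114^4 ≡ 16 (mod 377)
114^6 ≡ 209 (mod 377)
114^7 ≡ 75 (mod 377)
114^8 ≡ 256 (mod 377)
114^12 ≡ 326 (mod 377)
114^14 ≡ 347 (mod 377)
114^16 ≡ 315 (mod 377)
114^21 ≡ 12 (mod 377)
114^24 ≡ 339 (mod 377)
114^28 ≡ 146 (mod 377)
114^42 ≡ 144 (mod 377)
114^48 ≡ 313 (mod 377)
114^56 ≡ 204 (mod 377)
114^84 ≡ 1 (mod 377) ✓
The order of 114 is 84, so the subgroup it generates has 84 elements.
The index is φ(377) / ord(114) = 336 / 84 = 4.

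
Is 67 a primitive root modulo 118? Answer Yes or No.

Yes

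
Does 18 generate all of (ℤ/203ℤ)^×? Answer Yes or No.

No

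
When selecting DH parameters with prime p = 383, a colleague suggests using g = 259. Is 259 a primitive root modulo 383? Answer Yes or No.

φ(383) = 383 − 1 = 382 = 2 · 191.
Test 259^(382/q) mod 383 for each prime factor q of 382:
259^191 ≡ 382 (mod 383)  [q = 2: ≢ 1 ✓]
259^2 ≡ 56 (mod 383)  [q = 191: ≢ 1 ✓]
None equal 1, so ord_383(259) = 382: 259 is a primitive root.

Yes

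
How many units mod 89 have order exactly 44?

20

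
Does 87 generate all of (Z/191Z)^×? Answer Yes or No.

Yes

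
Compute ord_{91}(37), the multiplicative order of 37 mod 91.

12

The order of 37 must divide φ(91) = φ(7·13) = (7−1)·(13−1) = 6·12 = 72 = 2^3 · 3^2.
Divisors of 72: 1, 2, 3, 4, 6, 8, 9, 12, 18, 24, 36, 72.
Compute 37^d (mod 91) for the divisors d until we hit 1:
37^1 ≡ 37 (mod 91)
37^2 ≡ 4 (mod 91)
37^3 ≡ 57 (mod 91)
37^4 ≡ 16 (mod 91)
37^6 ≡ 64 (mod 91)
37^8 ≡ 74 (mod 91)
37^9 ≡ 8 (mod 91)
37^12 ≡ 1 (mod 91) ✓
So ord_91(37) = 12.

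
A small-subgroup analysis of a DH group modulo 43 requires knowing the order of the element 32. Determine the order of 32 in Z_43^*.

ord(32) | φ(43) = 43 − 1 = 42 = 2 · 3 · 7.
Divisors of 42: 1, 2, 3, 6, 7, 14, 21, 42.
Test each divisor d:
32^1 ≡ 32 (mod 43)
32^2 ≡ 35 (mod 43)
32^3 ≡ 2 (mod 43)
32^6 ≡ 4 (mod 43)
32^7 ≡ 42 (mod 43)
32^14 ≡ 1 (mod 43) ✓
So ord_43(32) = 14.

14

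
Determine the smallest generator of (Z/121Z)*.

φ(121) = φ(11^2) = 11·(11−1) = 110 = 2 · 5 · 11.
g is a primitive root iff g^(110/q) ≢ 1 (mod 121) for each prime q ∈ {2, 5, 11}.
g = 2: 2^55 ≡ 120; 2^22 ≡ 81; 2^10 ≡ 56 — none is 1, so 2 is a primitive root.
Hence the least primitive root of 121 is 2.

2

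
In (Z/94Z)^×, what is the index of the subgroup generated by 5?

ord(5) | φ(94) = φ(2)·φ(47) = 1·46 = 46 = 2 · 23.
Divisors of 46: 1, 2, 23, 46.
Check 5^d mod 94 for each divisor in increasing order:
5^1 ≡ 5
5^2 ≡ 25
5^23 ≡ 93
5^46 ≡ 1
Thus |⟨5⟩| = ord(5) = 46.
Index = |(Z/94Z)^×| / |⟨5⟩| = 46 / 46 = 1.

1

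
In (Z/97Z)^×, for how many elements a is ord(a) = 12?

4

φ(97) = 97 − 1 = 96 = 2^5 · 3.
In a cyclic group of order 96, there are φ(d) elements of order d for each divisor d of 96, and zero for non-divisors.
12 = 2^2 · 3 divides 96, and φ(12) = 4.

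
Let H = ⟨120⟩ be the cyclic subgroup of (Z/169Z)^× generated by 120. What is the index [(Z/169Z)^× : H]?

4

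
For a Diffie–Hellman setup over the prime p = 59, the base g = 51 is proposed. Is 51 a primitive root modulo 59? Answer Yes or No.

No

φ(59) = 59 − 1 = 58 = 2 · 29.
Test 51^(58/q) mod 59 for each prime factor q of 58:
51^29 ≡ 1 (mod 59)  [q = 2: ≡ 1 ✗]
51^2 ≡ 5 (mod 59)  [q = 29: ≢ 1 ✓]
51^29 ≡ 1 shows ord(51) | 29, strictly less than φ(59); not a primitive root.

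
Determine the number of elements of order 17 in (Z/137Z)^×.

φ(137) = 137 − 1 = 136 = 2^3 · 17.
Since (Z/137Z)^× is cyclic of order 136, the number of elements of order d is φ(d) when d | 136 and 0 otherwise.
17 | 136, and φ(17) = 17 − 1 = 16.

16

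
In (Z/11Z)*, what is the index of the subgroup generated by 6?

ord(6) | φ(11) = 11 − 1 = 10 = 2 · 5.
Divisors of 10: 1, 2, 5, 10.
Test each divisor d:
6^1 ≡ 6 (mod 11)
6^2 ≡ 3 (mod 11)
6^5 ≡ 10 (mod 11)
6^10 ≡ 1 (mod 11) ✓
Thus |⟨6⟩| = ord(6) = 10.
[(Z/11Z)^× : ⟨6⟩] = 10/10 = 1.

1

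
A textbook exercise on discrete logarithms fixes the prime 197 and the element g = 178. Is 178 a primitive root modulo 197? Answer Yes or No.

φ(197) = 197 − 1 = 196 = 2^2 · 7^2.
It suffices to check that the order of 178 is not a proper divisor of 196: compute 178^(196/q) for q ∈ {2, 7}.
178^98 ≡ 1 (mod 197)  [q = 2: ≡ 1 ✗]
178^28 ≡ 1 (mod 197)  [q = 7: ≡ 1 ✗]
Since 178^98 ≡ 1, the order of 178 divides 98 < 196, so 178 is not a primitive root.

No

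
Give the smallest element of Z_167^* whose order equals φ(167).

5

φ(167) = 167 − 1 = 166 = 2 · 83.
Test candidates g = 2, 3, … against the prime factors q ∈ {2, 83} of φ(167): g is a generator iff g^(166/q) ≢ 1 for every such q.
g = 2: 2^83 ≡ 1 — hits 1, so not a primitive root.
g = 3: 3^83 ≡ 1 — hits 1, so not a primitive root.
g = 4: 4^83 ≡ 1 — hits 1, so not a primitive root.
g = 5: 5^83 ≡ 166; 5^2 ≡ 25 — none is 1, so 5 is a primitive root.
The smallest primitive root modulo 167 is 5.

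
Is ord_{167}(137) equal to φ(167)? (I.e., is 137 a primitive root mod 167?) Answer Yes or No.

No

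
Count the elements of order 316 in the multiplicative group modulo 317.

φ(317) = 317 − 1 = 316 = 2^2 · 79.
In a cyclic group of order 316, there are φ(d) elements of order d for each divisor d of 316, and zero for non-divisors.
316 = 2^2 · 79 divides 316, and φ(316) = 156.

156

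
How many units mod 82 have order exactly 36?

0

φ(82) = φ(2)·φ(41) = 1·40 = 40 = 2^3 · 5.
In a cyclic group of order 40, there are φ(d) elements of order d for each divisor d of 40, and zero for non-divisors.
Here 40 is not a multiple of 36, so there are no elements of order 36.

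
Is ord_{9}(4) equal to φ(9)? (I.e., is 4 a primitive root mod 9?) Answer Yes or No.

No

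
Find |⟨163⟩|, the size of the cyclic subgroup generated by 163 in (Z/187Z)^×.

80

ord(163) | φ(187) = φ(11·17) = (11−1)·(17−1) = 10·16 = 160 = 2^5 · 5.
Divisors of 160: 1, 2, 4, 5, 8, 10, 16, 20, 32, 40, 80, 160.
Check 163^d mod 187 for each divisor in increasing order:
163^1 ≡ 163
163^2 ≡ 15
163^4 ≡ 38
163^5 ≡ 23
163^8 ≡ 135
163^10 ≡ 155
163^16 ≡ 86
163^20 ≡ 89
163^32 ≡ 103
163^40 ≡ 67
163^80 ≡ 1
The smallest such exponent is 80, so the order of 163 is 80.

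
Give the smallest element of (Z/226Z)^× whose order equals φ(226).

φ(226) = φ(2)·φ(113) = 1·112 = 112 = 2^4 · 7.
g is a primitive root iff g^(112/q) ≢ 1 (mod 226) for each prime q ∈ {2, 7}.
g = 2: gcd(2, 226) = 2 > 1, not a unit — skip.
g = 3: 3^56 ≡ 225; 3^16 ≡ 49 — none is 1, so 3 is a primitive root.
The smallest primitive root modulo 226 is 3.

3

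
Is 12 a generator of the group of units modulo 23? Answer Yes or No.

φ(23) = 23 − 1 = 22 = 2 · 11.
It suffices to check that the order of 12 is not a proper divisor of 22: compute 12^(22/q) for q ∈ {2, 11}.
12^11 ≡ 1 (mod 23)  [q = 2: ≡ 1 ✗]
12^2 ≡ 6 (mod 23)  [q = 11: ≢ 1 ✓]
The check at q = 2 fails, so 12 generates a proper subgroup.

No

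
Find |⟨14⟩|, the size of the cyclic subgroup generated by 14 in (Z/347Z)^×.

The order of 14 must divide φ(347) = 347 − 1 = 346 = 2 · 173.
Divisors of 346: 1, 2, 173, 346.
Evaluate successive powers at the divisors of 346:
14^1 ≡ 14 (mod 347)
14^2 ≡ 196 (mod 347)
14^173 ≡ 1 (mod 347) ✓
Therefore the multiplicative order of 14 modulo 347 is 173.

173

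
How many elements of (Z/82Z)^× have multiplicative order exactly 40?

φ(82) = φ(2)·φ(41) = 1·40 = 40 = 2^3 · 5.
(Z/82Z)^× is cyclic (|G| = 40); a cyclic group of order m has exactly φ(d) elements of each order d | m, and none otherwise.
40 = 2^3 · 5 divides 40, and φ(40) = 16.

16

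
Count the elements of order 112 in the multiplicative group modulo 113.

φ(113) = 113 − 1 = 112 = 2^4 · 7.
Since (Z/113Z)^× is cyclic of order 112, the number of elements of order d is φ(d) when d | 112 and 0 otherwise.
112 = 2^4 · 7 divides 112, and φ(112) = 48.

48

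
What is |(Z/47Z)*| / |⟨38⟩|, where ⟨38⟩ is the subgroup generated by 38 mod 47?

By Lagrange's theorem, ord_47(38) divides φ(47) = 47 − 1 = 46 = 2 · 23.
Divisors of 46: 1, 2, 23, 46.
Test each divisor d:
38^1 ≡ 38 (mod 47)
38^2 ≡ 34 (mod 47)
38^23 ≡ 46 (mod 47)
38^46 ≡ 1 (mod 47) ✓
Thus |⟨38⟩| = ord(38) = 46.
The index is φ(47) / ord(38) = 46 / 46 = 1.

1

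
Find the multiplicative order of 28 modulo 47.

23

The order of 28 must divide φ(47) = 47 − 1 = 46 = 2 · 23.
Divisors of 46: 1, 2, 23, 46.
Check 28^d mod 47 for each divisor in increasing order:
28^1 ≡ 28 (mod 47)
28^2 ≡ 32 (mod 47)
28^23 ≡ 1 (mod 47) ✓
The smallest such exponent is 23, so the order of 28 is 23.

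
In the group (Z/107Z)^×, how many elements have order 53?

φ(107) = 107 − 1 = 106 = 2 · 53.
(Z/107Z)^× is cyclic (|G| = 106); a cyclic group of order m has exactly φ(d) elements of each order d | m, and none otherwise.
53 | 106, and φ(53) = 53 − 1 = 52.

52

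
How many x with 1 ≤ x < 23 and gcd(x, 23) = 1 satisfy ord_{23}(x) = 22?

φ(23) = 23 − 1 = 22 = 2 · 11.
In a cyclic group of order 22, there are φ(d) elements of order d for each divisor d of 22, and zero for non-divisors.
22 = 2 · 11 divides 22, and φ(22) = 10.

10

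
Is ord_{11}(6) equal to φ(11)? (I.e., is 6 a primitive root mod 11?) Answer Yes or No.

Yes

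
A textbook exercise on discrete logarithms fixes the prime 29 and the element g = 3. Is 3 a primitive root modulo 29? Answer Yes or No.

Yes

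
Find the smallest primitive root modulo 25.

φ(25) = φ(5^2) = 5·(5−1) = 20 = 2^2 · 5.
g is a primitive root iff g^(20/q) ≢ 1 (mod 25) for each prime q ∈ {2, 5}.
g = 2: 2^10 ≡ 24; 2^4 ≡ 16 — none is 1, so 2 is a primitive root.
The smallest primitive root modulo 25 is 2.

2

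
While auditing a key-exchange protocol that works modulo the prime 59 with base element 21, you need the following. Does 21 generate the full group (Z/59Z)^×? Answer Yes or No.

φ(59) = 59 − 1 = 58 = 2 · 29.
21 is a primitive root mod 59 iff 21^(φ(59)/q) ≢ 1 for every prime q | φ(59), i.e. q ∈ {2, 29}.
21^29 ≡ 1 (mod 59)  [q = 2: ≡ 1 ✗]
21^2 ≡ 28 (mod 59)  [q = 29: ≢ 1 ✓]
21^29 ≡ 1 shows ord(21) | 29, strictly less than φ(59); not a primitive root.

No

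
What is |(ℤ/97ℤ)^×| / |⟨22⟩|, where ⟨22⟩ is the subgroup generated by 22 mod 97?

By Lagrange's theorem, ord_97(22) divides φ(97) = 97 − 1 = 96 = 2^5 · 3.
Divisors of 96: 1, 2, 3, 4, 6, 8, 12, 16, 24, 32, 48, 96.
Compute 22^d (mod 97) for the divisors d until we hit 1:
22^1 ≡ 22 (mod 97)
22^2 ≡ 96 (mod 97)
22^3 ≡ 75 (mod 97)
22^4 ≡ 1 (mod 97) ✓
So ord_97(22) = 4, hence |⟨22⟩| = 4.
Index = |(Z/97Z)^×| / |⟨22⟩| = 96 / 4 = 24.

24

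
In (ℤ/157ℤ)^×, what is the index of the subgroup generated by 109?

4

By Lagrange's theorem, ord_157(109) divides φ(157) = 157 − 1 = 156 = 2^2 · 3 · 13.
Divisors of 156: 1, 2, 3, 4, 6, 12, 13, 26, 39, 52, 78, 156.
Check 109^d mod 157 for each divisor in increasing order:
109^1 ≡ 109 (mod 157)
109^2 ≡ 106 (mod 157)
109^3 ≡ 93 (mod 157)
109^4 ≡ 89 (mod 157)
109^6 ≡ 14 (mod 157)
109^12 ≡ 39 (mod 157)
109^13 ≡ 12 (mod 157)
109^26 ≡ 144 (mod 157)
109^39 ≡ 1 (mod 157) ✓
The order of 109 is 39, so the subgroup it generates has 39 elements.
The index is φ(157) / ord(109) = 156 / 39 = 4.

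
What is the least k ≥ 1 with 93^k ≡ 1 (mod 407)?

180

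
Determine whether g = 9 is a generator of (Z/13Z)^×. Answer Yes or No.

φ(13) = 13 − 1 = 12 = 2^2 · 3.
9 is a primitive root mod 13 iff 9^(φ(13)/q) ≢ 1 for every prime q | φ(13), i.e. q ∈ {2, 3}.
9^6 ≡ 1 (mod 13)  [q = 2: ≡ 1 ✗]
9^4 ≡ 9 (mod 13)  [q = 3: ≢ 1 ✓]
Since 9^6 ≡ 1, the order of 9 divides 6 < 12, so 9 is not a primitive root.

No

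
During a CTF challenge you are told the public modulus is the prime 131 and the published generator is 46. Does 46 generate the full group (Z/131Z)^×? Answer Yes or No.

No

φ(131) = 131 − 1 = 130 = 2 · 5 · 13.
46 is a primitive root mod 131 iff 46^(φ(131)/q) ≢ 1 for every prime q | φ(131), i.e. q ∈ {2, 5, 13}.
46^65 ≡ 1 (mod 131)  [q = 2: ≡ 1 ✗]
46^26 ≡ 89 (mod 131)  [q = 5: ≢ 1 ✓]
46^10 ≡ 63 (mod 131)  [q = 13: ≢ 1 ✓]
46^65 ≡ 1 shows ord(46) | 65, strictly less than φ(131); not a primitive root.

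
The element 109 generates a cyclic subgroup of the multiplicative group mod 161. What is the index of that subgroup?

Since 109 ∈ (Z/161Z)^×, its order divides φ(161) = φ(7·23) = (7−1)·(23−1) = 6·22 = 132 = 2^2 · 3 · 11.
Divisors of 132: 1, 2, 3, 4, 6, 11, 12, 22, 33, 44, 66, 132.
Test each divisor d:
109^1 ≡ 109 (mod 161)
109^2 ≡ 128 (mod 161)
109^3 ≡ 106 (mod 161)
109^4 ≡ 123 (mod 161)
109^6 ≡ 127 (mod 161)
109^11 ≡ 114 (mod 161)
109^12 ≡ 29 (mod 161)
109^22 ≡ 116 (mod 161)
109^33 ≡ 22 (mod 161)
109^44 ≡ 93 (mod 161)
109^66 ≡ 1 (mod 161) ✓
So ord_161(109) = 66, hence |⟨109⟩| = 66.
[(Z/161Z)^× : ⟨109⟩] = 132/66 = 2.

2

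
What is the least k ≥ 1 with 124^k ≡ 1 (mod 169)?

The order of 124 must divide φ(169) = φ(13^2) = 13·(13−1) = 156 = 2^2 · 3 · 13.
Divisors of 156: 1, 2, 3, 4, 6, 12, 13, 26, 39, 52, 78, 156.
Evaluate successive powers at the divisors of 156:
124^1 ≡ 124 (mod 169)
124^2 ≡ 166 (mod 169)
124^3 ≡ 135 (mod 169)
124^4 ≡ 9 (mod 169)
124^6 ≡ 142 (mod 169)
124^12 ≡ 53 (mod 169)
124^13 ≡ 150 (mod 169)
124^26 ≡ 23 (mod 169)
124^39 ≡ 70 (mod 169)
124^52 ≡ 22 (mod 169)
124^78 ≡ 168 (mod 169)
124^156 ≡ 1 (mod 169) ✓
So ord_169(124) = 156.

156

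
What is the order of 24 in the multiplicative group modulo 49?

42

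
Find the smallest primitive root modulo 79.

φ(79) = 79 − 1 = 78 = 2 · 3 · 13.
g is a primitive root iff g^(78/q) ≢ 1 (mod 79) for each prime q ∈ {2, 3, 13}.
g = 2: 2^39 ≡ 1 — hits 1, so not a primitive root.
g = 3: 3^39 ≡ 78; 3^26 ≡ 23; 3^6 ≡ 18 — none is 1, so 3 is a primitive root.
So 3 is the smallest generator of (Z/79Z)^×.

3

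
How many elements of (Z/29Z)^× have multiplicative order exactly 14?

6

φ(29) = 29 − 1 = 28 = 2^2 · 7.
Since (Z/29Z)^× is cyclic of order 28, the number of elements of order d is φ(d) when d | 28 and 0 otherwise.
14 = 2 · 7 divides 28, and φ(14) = 6.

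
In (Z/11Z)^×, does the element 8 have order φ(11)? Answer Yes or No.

Yes

φ(11) = 11 − 1 = 10 = 2 · 5.
It suffices to check that the order of 8 is not a proper divisor of 10: compute 8^(10/q) for q ∈ {2, 5}.
8^5 ≡ 10 (mod 11)  [q = 2: ≢ 1 ✓]
8^2 ≡ 9 (mod 11)  [q = 5: ≢ 1 ✓]
Every test exponent gives a nontrivial residue, hence 8 generates the full group.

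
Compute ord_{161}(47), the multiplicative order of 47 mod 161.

6

Since 47 ∈ (Z/161Z)^×, its order divides φ(161) = φ(7·23) = (7−1)·(23−1) = 6·22 = 132 = 2^2 · 3 · 11.
Divisors of 132: 1, 2, 3, 4, 6, 11, 12, 22, 33, 44, 66, 132.
Compute 47^d (mod 161) for the divisors d until we hit 1:
47^1 ≡ 47 (mod 161)
47^2 ≡ 116 (mod 161)
47^3 ≡ 139 (mod 161)
47^4 ≡ 93 (mod 161)
47^6 ≡ 1 (mod 161) ✓
So ord_161(47) = 6.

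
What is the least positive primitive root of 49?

3

φ(49) = φ(7^2) = 7·(7−1) = 42 = 2 · 3 · 7.
Test candidates g = 2, 3, … against the prime factors q ∈ {2, 3, 7} of φ(49): g is a generator iff g^(42/q) ≢ 1 for every such q.
g = 2: 2^21 ≡ 1 — hits 1, so not a primitive root.
g = 3: 3^21 ≡ 48; 3^14 ≡ 30; 3^6 ≡ 43 — none is 1, so 3 is a primitive root.
The smallest primitive root modulo 49 is 3.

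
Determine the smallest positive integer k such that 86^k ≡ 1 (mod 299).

The order of 86 must divide φ(299) = φ(13·23) = (13−1)·(23−1) = 12·22 = 264 = 2^3 · 3 · 11.
Divisors of 264: 1, 2, 3, 4, 6, 8, 11, 12, 22, 24, 33, 44, 66, 88, 132, 264.
Evaluate successive powers at the divisors of 264:
86^1 ≡ 86 (mod 299)
86^2 ≡ 220 (mod 299)
86^3 ≡ 83 (mod 299)
86^4 ≡ 261 (mod 299)
86^6 ≡ 12 (mod 299)
86^8 ≡ 248 (mod 299)
86^11 ≡ 252 (mod 299)
86^12 ≡ 144 (mod 299)
86^22 ≡ 116 (mod 299)
86^24 ≡ 105 (mod 299)
86^33 ≡ 229 (mod 299)
86^44 ≡ 1 (mod 299) ✓
The smallest such exponent is 44, so the order of 86 is 44.

44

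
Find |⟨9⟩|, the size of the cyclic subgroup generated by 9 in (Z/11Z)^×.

5

ord(9) | φ(11) = 11 − 1 = 10 = 2 · 5.
Divisors of 10: 1, 2, 5, 10.
Compute 9^d (mod 11) for the divisors d until we hit 1:
9^1 ≡ 9 (mod 11)
9^2 ≡ 4 (mod 11)
9^5 ≡ 1 (mod 11) ✓
Hence ord(9) = 5.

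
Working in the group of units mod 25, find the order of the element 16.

5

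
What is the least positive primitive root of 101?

φ(101) = 101 − 1 = 100 = 2^2 · 5^2.
Test candidates g = 2, 3, … against the prime factors q ∈ {2, 5} of φ(101): g is a generator iff g^(100/q) ≢ 1 for every such q.
g = 2: 2^50 ≡ 100; 2^20 ≡ 95 — none is 1, so 2 is a primitive root.
The smallest primitive root modulo 101 is 2.

2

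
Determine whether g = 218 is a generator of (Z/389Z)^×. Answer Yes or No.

No

φ(389) = 389 − 1 = 388 = 2^2 · 97.
An element g generates (Z/389Z)^× iff g^(388/q) ≢ 1 (mod 389) for each prime q ∈ {2, 97}.
218^194 ≡ 1 (mod 389)  [q = 2: ≡ 1 ✗]
218^4 ≡ 77 (mod 389)  [q = 97: ≢ 1 ✓]
218^194 ≡ 1 shows ord(218) | 194, strictly less than φ(389); not a primitive root.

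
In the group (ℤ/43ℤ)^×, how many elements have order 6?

φ(43) = 43 − 1 = 42 = 2 · 3 · 7.
(Z/43Z)^× is cyclic (|G| = 42); a cyclic group of order m has exactly φ(d) elements of each order d | m, and none otherwise.
6 = 2 · 3 divides 42, and φ(6) = 2.

2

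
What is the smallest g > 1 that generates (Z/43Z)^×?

3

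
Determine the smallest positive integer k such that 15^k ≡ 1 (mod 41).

40

ord(15) | φ(41) = 41 − 1 = 40 = 2^3 · 5.
Divisors of 40: 1, 2, 4, 5, 8, 10, 20, 40.
Test each divisor d:
15^1 ≡ 15
15^2 ≡ 20
15^4 ≡ 31
15^5 ≡ 14
15^8 ≡ 18
15^10 ≡ 32
15^20 ≡ 40
15^40 ≡ 1
So ord_41(15) = 40.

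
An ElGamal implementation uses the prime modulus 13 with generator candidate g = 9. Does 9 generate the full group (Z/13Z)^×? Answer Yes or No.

No

φ(13) = 13 − 1 = 12 = 2^2 · 3.
Test 9^(12/q) mod 13 for each prime factor q of 12:
9^6 ≡ 1 (mod 13)  [q = 2: ≡ 1 ✗]
9^4 ≡ 9 (mod 13)  [q = 3: ≢ 1 ✓]
9^6 ≡ 1 shows ord(9) | 6, strictly less than φ(13); not a primitive root.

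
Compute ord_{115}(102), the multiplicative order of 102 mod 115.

The order of 102 must divide φ(115) = φ(5·23) = (5−1)·(23−1) = 4·22 = 88 = 2^3 · 11.
Divisors of 88: 1, 2, 4, 8, 11, 22, 44, 88.
Evaluate successive powers at the divisors of 88:
102^1 ≡ 102 (mod 115)
102^2 ≡ 54 (mod 115)
102^4 ≡ 41 (mod 115)
102^8 ≡ 71 (mod 115)
102^11 ≡ 68 (mod 115)
102^22 ≡ 24 (mod 115)
102^44 ≡ 1 (mod 115) ✓
Therefore the multiplicative order of 102 modulo 115 is 44.

44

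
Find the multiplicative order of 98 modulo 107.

Since 98 ∈ (Z/107Z)^×, its order divides φ(107) = 107 − 1 = 106 = 2 · 53.
Divisors of 106: 1, 2, 53, 106.
Test each divisor d:
98^1 ≡ 98 (mod 107)
98^2 ≡ 81 (mod 107)
98^53 ≡ 106 (mod 107)
98^106 ≡ 1 (mod 107) ✓
Therefore the multiplicative order of 98 modulo 107 is 106.

106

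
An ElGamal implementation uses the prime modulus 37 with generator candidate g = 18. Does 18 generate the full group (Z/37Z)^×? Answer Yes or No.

Yes

φ(37) = 37 − 1 = 36 = 2^2 · 3^2.
An element g generates (Z/37Z)^× iff g^(36/q) ≢ 1 (mod 37) for each prime q ∈ {2, 3}.
18^18 ≡ 36 (mod 37)  [q = 2: ≢ 1 ✓]
18^12 ≡ 10 (mod 37)  [q = 3: ≢ 1 ✓]
None equal 1, so ord_37(18) = 36: 18 is a primitive root.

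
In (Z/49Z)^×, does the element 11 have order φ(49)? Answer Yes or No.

No

φ(49) = φ(7^2) = 7·(7−1) = 42 = 2 · 3 · 7.
It suffices to check that the order of 11 is not a proper divisor of 42: compute 11^(42/q) for q ∈ {2, 3, 7}.
11^21 ≡ 1 (mod 49)  [q = 2: ≡ 1 ✗]
11^14 ≡ 30 (mod 49)  [q = 3: ≢ 1 ✓]
11^6 ≡ 15 (mod 49)  [q = 7: ≢ 1 ✓]
Since 11^21 ≡ 1, the order of 11 divides 21 < 42, so 11 is not a primitive root.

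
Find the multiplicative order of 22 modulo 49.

7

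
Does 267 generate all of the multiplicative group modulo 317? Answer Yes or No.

Yes

φ(317) = 317 − 1 = 316 = 2^2 · 79.
An element g generates (Z/317Z)^× iff g^(316/q) ≢ 1 (mod 317) for each prime q ∈ {2, 79}.
267^158 ≡ 316 (mod 317)  [q = 2: ≢ 1 ✓]
267^4 ≡ 28 (mod 317)  [q = 79: ≢ 1 ✓]
None equal 1, so ord_317(267) = 316: 267 is a primitive root.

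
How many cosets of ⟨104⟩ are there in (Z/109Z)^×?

2

Since 104 ∈ (Z/109Z)^×, its order divides φ(109) = 109 − 1 = 108 = 2^2 · 3^3.
Divisors of 108: 1, 2, 3, 4, 6, 9, 12, 18, 27, 36, 54, 108.
Evaluate successive powers at the divisors of 108:
104^1 ≡ 104 (mod 109)
104^2 ≡ 25 (mod 109)
104^3 ≡ 93 (mod 109)
104^4 ≡ 80 (mod 109)
104^6 ≡ 38 (mod 109)
104^9 ≡ 46 (mod 109)
104^12 ≡ 27 (mod 109)
104^18 ≡ 45 (mod 109)
104^27 ≡ 108 (mod 109)
104^36 ≡ 63 (mod 109)
104^54 ≡ 1 (mod 109) ✓
So ord_109(104) = 54, hence |⟨104⟩| = 54.
[(Z/109Z)^× : ⟨104⟩] = 108/54 = 2.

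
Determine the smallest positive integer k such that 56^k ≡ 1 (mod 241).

The order of 56 must divide φ(241) = 241 − 1 = 240 = 2^4 · 3 · 5.
Divisors of 240: 1, 2, 3, 4, 5, 6, 8, 10, 12, 15, 16, 20, 24, 30, 40, 48, 60, 80, 120, 240.
Test each divisor d:
56^1 ≡ 56 (mod 241)
56^2 ≡ 3 (mod 241)
56^3 ≡ 168 (mod 241)
56^4 ≡ 9 (mod 241)
56^5 ≡ 22 (mod 241)
56^6 ≡ 27 (mod 241)
56^8 ≡ 81 (mod 241)
56^10 ≡ 2 (mod 241)
56^12 ≡ 6 (mod 241)
56^15 ≡ 44 (mod 241)
56^16 ≡ 54 (mod 241)
56^20 ≡ 4 (mod 241)
56^24 ≡ 36 (mod 241)
56^30 ≡ 8 (mod 241)
56^40 ≡ 16 (mod 241)
56^48 ≡ 91 (mod 241)
56^60 ≡ 64 (mod 241)
56^80 ≡ 15 (mod 241)
56^120 ≡ 240 (mod 241)
56^240 ≡ 1 (mod 241) ✓
The smallest such exponent is 240, so the order of 56 is 240.

240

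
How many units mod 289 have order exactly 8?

4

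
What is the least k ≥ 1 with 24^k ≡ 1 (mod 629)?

144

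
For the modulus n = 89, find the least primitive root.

3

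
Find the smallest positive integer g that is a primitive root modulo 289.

3

φ(289) = φ(17^2) = 17·(17−1) = 272 = 2^4 · 17.
g is a primitive root iff g^(272/q) ≢ 1 (mod 289) for each prime q ∈ {2, 17}.
g = 2: 2^136 ≡ 1 — hits 1, so not a primitive root.
g = 3: 3^136 ≡ 288; 3^16 ≡ 171 — none is 1, so 3 is a primitive root.
So 3 is the smallest generator of (Z/289Z)^×.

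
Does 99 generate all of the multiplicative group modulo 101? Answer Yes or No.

φ(101) = 101 − 1 = 100 = 2^2 · 5^2.
It suffices to check that the order of 99 is not a proper divisor of 100: compute 99^(100/q) for q ∈ {2, 5}.
99^50 ≡ 100 (mod 101)  [q = 2: ≢ 1 ✓]
99^20 ≡ 95 (mod 101)  [q = 5: ≢ 1 ✓]
Every test exponent gives a nontrivial residue, hence 99 generates the full group.

Yes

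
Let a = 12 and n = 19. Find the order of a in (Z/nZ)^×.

6

Since 12 ∈ (Z/19Z)^×, its order divides φ(19) = 19 − 1 = 18 = 2 · 3^2.
Divisors of 18: 1, 2, 3, 6, 9, 18.
Compute 12^d (mod 19) for the divisors d until we hit 1:
12^1 ≡ 12
12^2 ≡ 11
12^3 ≡ 18
12^6 ≡ 1
So ord_19(12) = 6.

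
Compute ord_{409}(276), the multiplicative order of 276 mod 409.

102

By Lagrange's theorem, ord_409(276) divides φ(409) = 409 − 1 = 408 = 2^3 · 3 · 17.
Divisors of 408: 1, 2, 3, 4, 6, 8, 12, 17, 24, 34, 51, 68, 102, 136, 204, 408.
Check 276^d mod 409 for each divisor in increasing order:
276^1 ≡ 276
276^2 ≡ 102
276^3 ≡ 340
276^4 ≡ 179
276^6 ≡ 262
276^8 ≡ 139
276^12 ≡ 341
276^17 ≡ 54
276^24 ≡ 125
276^34 ≡ 53
276^51 ≡ 408
276^68 ≡ 355
276^102 ≡ 1
So ord_409(276) = 102.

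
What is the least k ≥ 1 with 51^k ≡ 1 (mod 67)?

66

Since 51 ∈ (Z/67Z)^×, its order divides φ(67) = 67 − 1 = 66 = 2 · 3 · 11.
Divisors of 66: 1, 2, 3, 6, 11, 22, 33, 66.
Compute 51^d (mod 67) for the divisors d until we hit 1:
51^1 ≡ 51
51^2 ≡ 55
51^3 ≡ 58
51^6 ≡ 14
51^11 ≡ 38
51^22 ≡ 37
51^33 ≡ 66
51^66 ≡ 1
Hence ord(51) = 66.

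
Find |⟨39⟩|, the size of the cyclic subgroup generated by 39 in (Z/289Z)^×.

272

ord(39) | φ(289) = φ(17^2) = 17·(17−1) = 272 = 2^4 · 17.
Divisors of 272: 1, 2, 4, 8, 16, 17, 34, 68, 136, 272.
Test each divisor d:
39^1 ≡ 39 (mod 289)
39^2 ≡ 76 (mod 289)
39^4 ≡ 285 (mod 289)
39^8 ≡ 16 (mod 289)
39^16 ≡ 256 (mod 289)
39^17 ≡ 158 (mod 289)
39^34 ≡ 110 (mod 289)
39^68 ≡ 251 (mod 289)
39^136 ≡ 288 (mod 289)
39^272 ≡ 1 (mod 289) ✓
Therefore the multiplicative order of 39 modulo 289 is 272.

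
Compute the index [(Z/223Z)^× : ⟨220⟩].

By Lagrange's theorem, ord_223(220) divides φ(223) = 223 − 1 = 222 = 2 · 3 · 37.
Divisors of 222: 1, 2, 3, 6, 37, 74, 111, 222.
Evaluate successive powers at the divisors of 222:
220^1 ≡ 220 (mod 223)
220^2 ≡ 9 (mod 223)
220^3 ≡ 196 (mod 223)
220^6 ≡ 60 (mod 223)
220^37 ≡ 39 (mod 223)
220^74 ≡ 183 (mod 223)
220^111 ≡ 1 (mod 223) ✓
The order of 220 is 111, so the subgroup it generates has 111 elements.
[(Z/223Z)^× : ⟨220⟩] = 222/111 = 2.

2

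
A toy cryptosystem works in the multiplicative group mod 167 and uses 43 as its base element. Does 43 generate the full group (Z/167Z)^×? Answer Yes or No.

φ(167) = 167 − 1 = 166 = 2 · 83.
Test 43^(166/q) mod 167 for each prime factor q of 166:
43^83 ≡ 166 (mod 167)  [q = 2: ≢ 1 ✓]
43^2 ≡ 12 (mod 167)  [q = 83: ≢ 1 ✓]
Every test exponent gives a nontrivial residue, hence 43 generates the full group.

Yes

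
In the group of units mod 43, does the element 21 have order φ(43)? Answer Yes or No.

φ(43) = 43 − 1 = 42 = 2 · 3 · 7.
It suffices to check that the order of 21 is not a proper divisor of 42: compute 21^(42/q) for q ∈ {2, 3, 7}.
21^21 ≡ 1 (mod 43)  [q = 2: ≡ 1 ✗]
21^14 ≡ 1 (mod 43)  [q = 3: ≡ 1 ✗]
21^6 ≡ 41 (mod 43)  [q = 7: ≢ 1 ✓]
Since 21^21 ≡ 1, the order of 21 divides 21 < 42, so 21 is not a primitive root.

No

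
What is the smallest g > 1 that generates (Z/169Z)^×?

2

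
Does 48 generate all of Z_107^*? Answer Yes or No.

No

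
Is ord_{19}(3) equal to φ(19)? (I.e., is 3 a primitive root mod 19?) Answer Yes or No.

φ(19) = 19 − 1 = 18 = 2 · 3^2.
3 is a primitive root mod 19 iff 3^(φ(19)/q) ≢ 1 for every prime q | φ(19), i.e. q ∈ {2, 3}.
3^9 ≡ 18 (mod 19)  [q = 2: ≢ 1 ✓]
3^6 ≡ 7 (mod 19)  [q = 3: ≢ 1 ✓]
Every test exponent gives a nontrivial residue, hence 3 generates the full group.

Yes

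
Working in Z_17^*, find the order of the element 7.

ord(7) | φ(17) = 17 − 1 = 16 = 2^4.
Divisors of 16: 1, 2, 4, 8, 16.
Check 7^d mod 17 for each divisor in increasing order:
7^1 ≡ 7 (mod 17)
7^2 ≡ 15 (mod 17)
7^4 ≡ 4 (mod 17)
7^8 ≡ 16 (mod 17)
7^16 ≡ 1 (mod 17) ✓
Therefore the multiplicative order of 7 modulo 17 is 16.

16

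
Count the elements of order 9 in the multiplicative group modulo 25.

φ(25) = φ(5^2) = 5·(5−1) = 20 = 2^2 · 5.
In a cyclic group of order 20, there are φ(d) elements of order d for each divisor d of 20, and zero for non-divisors.
Here 20 is not a multiple of 9, so there are no elements of order 9.

0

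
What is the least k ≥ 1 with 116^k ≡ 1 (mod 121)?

Since 116 ∈ (Z/121Z)^×, its order divides φ(121) = φ(11^2) = 11·(11−1) = 110 = 2 · 5 · 11.
Divisors of 110: 1, 2, 5, 10, 11, 22, 55, 110.
Test each divisor d:
116^1 ≡ 116 (mod 121)
116^2 ≡ 25 (mod 121)
116^5 ≡ 21 (mod 121)
116^10 ≡ 78 (mod 121)
116^11 ≡ 94 (mod 121)
116^22 ≡ 3 (mod 121)
116^55 ≡ 120 (mod 121)
116^110 ≡ 1 (mod 121) ✓
Hence ord(116) = 110.

110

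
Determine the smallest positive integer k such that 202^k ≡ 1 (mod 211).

By Lagrange's theorem, ord_211(202) divides φ(211) = 211 − 1 = 210 = 2 · 3 · 5 · 7.
Divisors of 210: 1, 2, 3, 5, 6, 7, 10, 14, 15, 21, 30, 35, 42, 70, 105, 210.
Compute 202^d (mod 211) for the divisors d until we hit 1:
202^1 ≡ 202
202^2 ≡ 81
202^3 ≡ 115
202^5 ≡ 31
202^6 ≡ 143
202^7 ≡ 190
202^10 ≡ 117
202^14 ≡ 19
202^15 ≡ 40
202^21 ≡ 23
202^30 ≡ 123
202^35 ≡ 15
202^42 ≡ 107
202^70 ≡ 14
202^105 ≡ 210
202^210 ≡ 1
The smallest such exponent is 210, so the order of 202 is 210.

210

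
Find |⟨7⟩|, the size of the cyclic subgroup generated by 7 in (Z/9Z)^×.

3

The order of 7 must divide φ(9) = φ(3^2) = 3·(3−1) = 6 = 2 · 3.
Divisors of 6: 1, 2, 3, 6.
Evaluate successive powers at the divisors of 6:
7^1 ≡ 7 (mod 9)
7^2 ≡ 4 (mod 9)
7^3 ≡ 1 (mod 9) ✓
So ord_9(7) = 3.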